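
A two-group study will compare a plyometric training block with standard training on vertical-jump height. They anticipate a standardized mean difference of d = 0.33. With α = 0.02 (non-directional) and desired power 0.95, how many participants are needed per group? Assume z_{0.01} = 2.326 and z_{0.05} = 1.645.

n = 290 per group

For two independent groups with equal n: n = 2·((z_{α/2} + z_β) / d)².
z_{α/2} + z_β = 2.326 + 1.645 = 3.971.
n = 2 × (3.971 / 0.33)² = 2 × 12.033² = 2 × 144.80 = 289.6.
Round up to the next whole participant.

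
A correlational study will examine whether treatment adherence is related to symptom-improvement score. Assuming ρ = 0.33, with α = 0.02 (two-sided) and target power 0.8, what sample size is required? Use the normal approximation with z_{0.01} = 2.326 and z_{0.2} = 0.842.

n = 89

Fisher's z: C = ½·ln((1+r)/(1−r)) = ½·ln(1.9851) = 0.3428.
n = ((z_{α/2} + z_β)/C)² + 3.
(2.326 + 0.842) / 0.3428 = 3.168 / 0.3428 = 9.242.
n = 9.242² + 3 = 85.41 + 3 = 88.4.
Round up.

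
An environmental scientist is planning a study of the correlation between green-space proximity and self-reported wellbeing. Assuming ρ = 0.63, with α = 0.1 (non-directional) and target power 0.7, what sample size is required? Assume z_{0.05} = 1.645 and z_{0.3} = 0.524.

Fisher's z: C = ½·ln((1+r)/(1−r)) = ½·ln(4.4054) = 0.7414.
n = ((z_{α/2} + z_β)/C)² + 3.
(1.645 + 0.524) / 0.7414 = 2.169 / 0.7414 = 2.926.
n = 2.926² + 3 = 8.56 + 3 = 11.6.
Round up.

n = 12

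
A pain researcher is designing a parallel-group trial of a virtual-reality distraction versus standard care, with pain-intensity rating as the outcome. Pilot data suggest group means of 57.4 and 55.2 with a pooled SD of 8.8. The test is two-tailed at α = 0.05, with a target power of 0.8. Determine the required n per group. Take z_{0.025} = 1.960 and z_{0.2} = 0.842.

n = 252 per group

Cohen's d = |M₁ − M₂| / SD_pooled = |57.4 − 55.2| / 8.8 = 2.2 / 8.8 = 0.250.
For two independent groups with equal n: n = 2·((z_{α/2} + z_β) / d)².
z_{α/2} + z_β = 1.960 + 0.842 = 2.802.
n = 2 × (2.802 / 0.250)² = 2 × 11.208² = 2 × 125.62 = 251.2.
Round up to the next whole participant.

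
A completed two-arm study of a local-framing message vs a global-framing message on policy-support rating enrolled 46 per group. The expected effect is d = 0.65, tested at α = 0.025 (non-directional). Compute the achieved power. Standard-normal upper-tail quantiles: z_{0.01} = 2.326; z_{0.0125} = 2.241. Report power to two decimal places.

power ≈ 0.81

For two equal groups, power = Φ(d·√(n/2) − z_{α/2}).
d·√(n/2) = 0.65 × √(46/2) = 0.65 × 4.796 = 3.117.
z_β = 3.117 − 2.241 = 0.876.
Power = Φ(0.876) = 0.810.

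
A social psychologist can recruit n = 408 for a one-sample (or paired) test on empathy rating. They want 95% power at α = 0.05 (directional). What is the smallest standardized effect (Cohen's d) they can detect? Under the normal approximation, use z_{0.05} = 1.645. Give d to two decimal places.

For a single sample (or paired design) of n = 408: d_min = (z_{α} + z_β)/√n.
z-sum = 1.645 + 1.645 = 3.290.
d_min = 3.290 / √408 = 3.290 / 20.199 = 0.163.

d_min ≈ 0.16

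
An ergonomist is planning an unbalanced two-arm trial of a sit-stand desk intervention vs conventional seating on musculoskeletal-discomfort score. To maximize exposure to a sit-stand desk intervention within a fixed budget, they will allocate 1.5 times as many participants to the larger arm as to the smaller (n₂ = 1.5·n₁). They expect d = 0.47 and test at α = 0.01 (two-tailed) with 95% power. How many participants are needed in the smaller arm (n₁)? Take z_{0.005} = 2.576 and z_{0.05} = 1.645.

With allocation ratio k = n₂/n₁ = 1.5, Var(x̄₁−x̄₂) = σ²(1/n₁ + 1/(k·n₁)) = σ²·(k+1)/(k·n₁).
So n₁ = (1 + 1/k)·((z_{α/2} + z_β)/d)² = 1.667 × (4.221/0.47)².
n₁ = 1.667 × 80.66 = 134.4.
Round up: n₁ = 135, giving n₂ = ⌈1.5 × 135⌉ = ⌈202.5⌉ = 203.

n₁ = 135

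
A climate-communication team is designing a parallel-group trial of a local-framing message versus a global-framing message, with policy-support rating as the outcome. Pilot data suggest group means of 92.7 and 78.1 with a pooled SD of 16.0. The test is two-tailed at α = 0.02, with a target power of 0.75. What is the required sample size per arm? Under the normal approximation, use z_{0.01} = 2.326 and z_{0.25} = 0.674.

Cohen's d = |M₁ − M₂| / SD_pooled = |92.7 − 78.1| / 16.0 = 14.6 / 16.0 = 0.913.
For two independent groups with equal n: n = 2·((z_{α/2} + z_β) / d)².
z_{α/2} + z_β = 2.326 + 0.674 = 3.000.
n = 2 × (3.000 / 0.913)² = 2 × 3.286² = 2 × 10.80 = 21.6.
Round up to the next whole participant.

n = 22 per group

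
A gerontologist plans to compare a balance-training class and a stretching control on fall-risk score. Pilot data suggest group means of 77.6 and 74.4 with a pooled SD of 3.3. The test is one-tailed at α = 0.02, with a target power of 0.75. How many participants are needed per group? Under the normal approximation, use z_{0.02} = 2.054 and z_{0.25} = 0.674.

Cohen's d = |M₁ − M₂| / SD_pooled = |77.6 − 74.4| / 3.3 = 3.2 / 3.3 = 0.970.
For two independent groups with equal n: n = 2·((z_{α} + z_β) / d)².
z_{α} + z_β = 2.054 + 0.674 = 2.728.
n = 2 × (2.728 / 0.970)² = 2 × 2.812² = 2 × 7.91 = 15.8.
Round up to the next whole participant.

n = 16 per group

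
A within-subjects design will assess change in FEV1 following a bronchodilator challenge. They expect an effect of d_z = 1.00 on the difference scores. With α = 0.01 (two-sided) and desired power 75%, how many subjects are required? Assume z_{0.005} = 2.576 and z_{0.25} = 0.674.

For a paired (one-sample on differences) test: n = ((z_{α/2} + z_β) / d)².
z_{α/2} + z_β = 2.576 + 0.674 = 3.250.
n = (3.250 / 1.00)² = 3.250² = 10.56.
Round up.

n = 11 pairs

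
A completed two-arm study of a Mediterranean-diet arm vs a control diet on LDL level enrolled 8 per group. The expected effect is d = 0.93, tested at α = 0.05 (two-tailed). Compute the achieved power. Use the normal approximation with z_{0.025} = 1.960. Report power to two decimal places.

power ≈ 0.46

For two equal groups, power = Φ(d·√(n/2) − z_{α/2}).
d·√(n/2) = 0.93 × √(8/2) = 0.93 × 2.000 = 1.860.
z_β = 1.860 − 1.960 = -0.100.
Power = Φ(-0.100) = 0.460.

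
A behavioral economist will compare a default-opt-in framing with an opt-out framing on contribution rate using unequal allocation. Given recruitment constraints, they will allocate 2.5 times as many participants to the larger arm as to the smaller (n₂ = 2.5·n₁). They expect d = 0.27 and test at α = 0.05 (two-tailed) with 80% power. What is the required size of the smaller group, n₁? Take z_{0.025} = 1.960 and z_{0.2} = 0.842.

n₁ = 151

With allocation ratio k = n₂/n₁ = 2.5, Var(x̄₁−x̄₂) = σ²(1/n₁ + 1/(k·n₁)) = σ²·(k+1)/(k·n₁).
So n₁ = (1 + 1/k)·((z_{α/2} + z_β)/d)² = 1.400 × (2.802/0.27)².
n₁ = 1.400 × 107.70 = 150.8.
Round up: n₁ = 151, giving n₂ = ⌈2.5 × 151⌉ = ⌈377.5⌉ = 378.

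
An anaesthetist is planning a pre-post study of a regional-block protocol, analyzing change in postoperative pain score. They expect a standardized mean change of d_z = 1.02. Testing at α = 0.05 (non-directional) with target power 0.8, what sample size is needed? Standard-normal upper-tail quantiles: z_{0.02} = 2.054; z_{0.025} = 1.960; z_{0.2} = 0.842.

For a paired (one-sample on differences) test: n = ((z_{α/2} + z_β) / d)².
z_{α/2} + z_β = 1.960 + 0.842 = 2.802.
n = (2.802 / 1.02)² = 2.747² = 7.55.
Round up.

n = 8 pairs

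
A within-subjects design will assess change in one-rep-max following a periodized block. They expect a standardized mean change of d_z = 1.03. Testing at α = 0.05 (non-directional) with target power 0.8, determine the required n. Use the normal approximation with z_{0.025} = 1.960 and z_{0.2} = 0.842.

n = 8 pairs

For a paired (one-sample on differences) test: n = ((z_{α/2} + z_β) / d)².
z_{α/2} + z_β = 1.960 + 0.842 = 2.802.
n = (2.802 / 1.03)² = 2.720² = 7.40.
Round up.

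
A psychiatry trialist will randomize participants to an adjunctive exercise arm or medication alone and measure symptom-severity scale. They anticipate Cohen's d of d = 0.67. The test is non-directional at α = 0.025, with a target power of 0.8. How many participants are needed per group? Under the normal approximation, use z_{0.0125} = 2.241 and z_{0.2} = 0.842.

n = 43 per group

For two independent groups with equal n: n = 2·((z_{α/2} + z_β) / d)².
z_{α/2} + z_β = 2.241 + 0.842 = 3.083.
n = 2 × (3.083 / 0.67)² = 2 × 4.601² = 2 × 21.17 = 42.3.
Round up to the next whole participant.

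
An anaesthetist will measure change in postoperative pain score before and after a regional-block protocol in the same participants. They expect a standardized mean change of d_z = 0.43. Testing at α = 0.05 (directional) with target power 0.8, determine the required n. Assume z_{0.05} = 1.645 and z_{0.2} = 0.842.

For a paired (one-sample on differences) test: n = ((z_{α} + z_β) / d)².
z_{α} + z_β = 1.645 + 0.842 = 2.487.
n = (2.487 / 0.43)² = 5.784² = 33.45.
Round up.

n = 34 pairs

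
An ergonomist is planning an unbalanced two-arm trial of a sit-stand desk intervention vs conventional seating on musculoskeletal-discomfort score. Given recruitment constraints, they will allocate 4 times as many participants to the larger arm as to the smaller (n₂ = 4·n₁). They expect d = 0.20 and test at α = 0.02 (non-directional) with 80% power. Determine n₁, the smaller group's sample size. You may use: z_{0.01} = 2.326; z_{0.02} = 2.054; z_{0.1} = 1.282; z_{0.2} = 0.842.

With allocation ratio k = n₂/n₁ = 4, Var(x̄₁−x̄₂) = σ²(1/n₁ + 1/(k·n₁)) = σ²·(k+1)/(k·n₁).
So n₁ = (1 + 1/k)·((z_{α/2} + z_β)/d)² = 1.250 × (3.168/0.20)².
n₁ = 1.250 × 250.91 = 313.6.
Round up: n₁ = 314, giving n₂ = 4 × 314 = 1256.

n₁ = 314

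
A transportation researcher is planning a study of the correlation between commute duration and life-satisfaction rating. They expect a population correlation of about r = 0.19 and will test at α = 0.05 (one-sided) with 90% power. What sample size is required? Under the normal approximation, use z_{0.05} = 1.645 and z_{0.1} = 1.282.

n = 235

Fisher's z: C = ½·ln((1+r)/(1−r)) = ½·ln(1.4691) = 0.1923.
n = ((z_{α} + z_β)/C)² + 3.
(1.645 + 1.282) / 0.1923 = 2.927 / 0.1923 = 15.221.
n = 15.221² + 3 = 231.68 + 3 = 234.7.
Round up.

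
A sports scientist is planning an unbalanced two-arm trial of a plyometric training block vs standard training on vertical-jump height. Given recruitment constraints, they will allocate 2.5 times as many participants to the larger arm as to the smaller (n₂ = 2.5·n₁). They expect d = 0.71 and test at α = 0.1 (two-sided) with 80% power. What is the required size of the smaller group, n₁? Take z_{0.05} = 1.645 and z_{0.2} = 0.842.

n₁ = 18

With allocation ratio k = n₂/n₁ = 2.5, Var(x̄₁−x̄₂) = σ²(1/n₁ + 1/(k·n₁)) = σ²·(k+1)/(k·n₁).
So n₁ = (1 + 1/k)·((z_{α/2} + z_β)/d)² = 1.400 × (2.487/0.71)².
n₁ = 1.400 × 12.27 = 17.2.
Round up: n₁ = 18, giving n₂ = 2.5 × 18 = 45.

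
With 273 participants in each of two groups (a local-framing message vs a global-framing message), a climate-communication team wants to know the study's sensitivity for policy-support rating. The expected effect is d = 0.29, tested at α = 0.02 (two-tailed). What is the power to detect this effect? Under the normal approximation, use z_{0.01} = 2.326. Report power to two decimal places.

power ≈ 0.86

For two equal groups, power = Φ(d·√(n/2) − z_{α/2}).
d·√(n/2) = 0.29 × √(273/2) = 0.29 × 11.683 = 3.388.
z_β = 3.388 − 2.326 = 1.062.
Power = Φ(1.062) = 0.856.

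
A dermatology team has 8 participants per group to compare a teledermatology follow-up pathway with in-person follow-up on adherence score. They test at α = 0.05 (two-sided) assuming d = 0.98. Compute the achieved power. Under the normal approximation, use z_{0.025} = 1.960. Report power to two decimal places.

power ≈ 0.50

For two equal groups, power = Φ(d·√(n/2) − z_{α/2}).
d·√(n/2) = 0.98 × √(8/2) = 0.98 × 2.000 = 1.960.
z_β = 1.960 − 1.960 = 0.000.
Power = Φ(0.000) = 0.500.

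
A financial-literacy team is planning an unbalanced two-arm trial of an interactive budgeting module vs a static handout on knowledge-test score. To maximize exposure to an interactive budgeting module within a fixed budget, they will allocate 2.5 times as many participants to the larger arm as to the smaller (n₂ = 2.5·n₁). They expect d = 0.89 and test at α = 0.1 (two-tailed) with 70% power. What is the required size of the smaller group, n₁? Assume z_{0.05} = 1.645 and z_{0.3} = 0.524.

With allocation ratio k = n₂/n₁ = 2.5, Var(x̄₁−x̄₂) = σ²(1/n₁ + 1/(k·n₁)) = σ²·(k+1)/(k·n₁).
So n₁ = (1 + 1/k)·((z_{α/2} + z_β)/d)² = 1.400 × (2.169/0.89)².
n₁ = 1.400 × 5.94 = 8.3.
Round up: n₁ = 9, giving n₂ = ⌈2.5 × 9⌉ = ⌈22.5⌉ = 23.

n₁ = 9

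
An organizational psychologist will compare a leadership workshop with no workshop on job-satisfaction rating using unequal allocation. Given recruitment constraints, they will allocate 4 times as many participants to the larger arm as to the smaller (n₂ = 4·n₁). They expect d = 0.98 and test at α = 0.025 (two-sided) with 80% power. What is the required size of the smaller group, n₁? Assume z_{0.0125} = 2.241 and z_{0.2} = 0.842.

n₁ = 13

With allocation ratio k = n₂/n₁ = 4, Var(x̄₁−x̄₂) = σ²(1/n₁ + 1/(k·n₁)) = σ²·(k+1)/(k·n₁).
So n₁ = (1 + 1/k)·((z_{α/2} + z_β)/d)² = 1.250 × (3.083/0.98)².
n₁ = 1.250 × 9.90 = 12.4.
Round up: n₁ = 13, giving n₂ = 4 × 13 = 52.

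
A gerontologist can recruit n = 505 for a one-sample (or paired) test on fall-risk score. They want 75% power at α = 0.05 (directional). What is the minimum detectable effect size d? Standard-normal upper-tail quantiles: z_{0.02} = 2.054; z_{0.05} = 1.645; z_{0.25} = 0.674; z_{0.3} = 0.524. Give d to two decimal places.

For a single sample (or paired design) of n = 505: d_min = (z_{α} + z_β)/√n.
z-sum = 1.645 + 0.674 = 2.319.
d_min = 2.319 / √505 = 2.319 / 22.472 = 0.103.

d_min ≈ 0.10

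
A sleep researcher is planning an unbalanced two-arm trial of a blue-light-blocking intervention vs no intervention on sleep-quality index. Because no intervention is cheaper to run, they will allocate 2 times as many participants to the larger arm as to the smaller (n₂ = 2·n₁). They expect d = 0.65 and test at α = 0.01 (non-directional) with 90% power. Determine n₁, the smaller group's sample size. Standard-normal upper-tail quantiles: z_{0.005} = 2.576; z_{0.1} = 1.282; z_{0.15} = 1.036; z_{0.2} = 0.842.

With allocation ratio k = n₂/n₁ = 2, Var(x̄₁−x̄₂) = σ²(1/n₁ + 1/(k·n₁)) = σ²·(k+1)/(k·n₁).
So n₁ = (1 + 1/k)·((z_{α/2} + z_β)/d)² = 1.500 × (3.858/0.65)².
n₁ = 1.500 × 35.23 = 52.8.
Round up: n₁ = 53, giving n₂ = 2 × 53 = 106.

n₁ = 53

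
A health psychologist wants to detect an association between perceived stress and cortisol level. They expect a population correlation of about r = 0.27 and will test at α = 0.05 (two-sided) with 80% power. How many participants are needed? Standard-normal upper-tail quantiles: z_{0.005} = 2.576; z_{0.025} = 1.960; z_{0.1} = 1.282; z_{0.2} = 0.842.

n = 106

Fisher's z: C = ½·ln((1+r)/(1−r)) = ½·ln(1.7397) = 0.2769.
n = ((z_{α/2} + z_β)/C)² + 3.
(1.960 + 0.842) / 0.2769 = 2.802 / 0.2769 = 10.119.
n = 10.119² + 3 = 102.40 + 3 = 105.4.
Round up.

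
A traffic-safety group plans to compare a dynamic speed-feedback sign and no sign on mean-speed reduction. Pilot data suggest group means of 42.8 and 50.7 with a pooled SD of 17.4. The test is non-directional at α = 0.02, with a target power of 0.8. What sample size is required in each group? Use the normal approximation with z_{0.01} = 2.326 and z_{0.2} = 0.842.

Cohen's d = |M₁ − M₂| / SD_pooled = |42.8 − 50.7| / 17.4 = 7.9 / 17.4 = 0.454.
For two independent groups with equal n: n = 2·((z_{α/2} + z_β) / d)².
z_{α/2} + z_β = 2.326 + 0.842 = 3.168.
n = 2 × (3.168 / 0.454)² = 2 × 6.978² = 2 × 48.69 = 97.4.
Round up to the next whole participant.

n = 98 per group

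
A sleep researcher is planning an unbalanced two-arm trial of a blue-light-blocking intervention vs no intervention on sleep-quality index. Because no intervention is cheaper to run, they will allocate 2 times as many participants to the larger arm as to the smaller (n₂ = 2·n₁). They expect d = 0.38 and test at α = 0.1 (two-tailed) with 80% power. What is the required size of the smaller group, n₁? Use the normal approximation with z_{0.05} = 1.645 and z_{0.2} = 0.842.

n₁ = 65

With allocation ratio k = n₂/n₁ = 2, Var(x̄₁−x̄₂) = σ²(1/n₁ + 1/(k·n₁)) = σ²·(k+1)/(k·n₁).
So n₁ = (1 + 1/k)·((z_{α/2} + z_β)/d)² = 1.500 × (2.487/0.38)².
n₁ = 1.500 × 42.83 = 64.3.
Round up: n₁ = 65, giving n₂ = 2 × 65 = 130.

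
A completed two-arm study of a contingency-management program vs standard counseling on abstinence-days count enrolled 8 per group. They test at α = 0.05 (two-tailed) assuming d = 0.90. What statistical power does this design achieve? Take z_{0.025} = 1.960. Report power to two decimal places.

power ≈ 0.44

For two equal groups, power = Φ(d·√(n/2) − z_{α/2}).
d·√(n/2) = 0.90 × √(8/2) = 0.90 × 2.000 = 1.800.
z_β = 1.800 − 1.960 = -0.160.
Power = Φ(-0.160) = 0.436.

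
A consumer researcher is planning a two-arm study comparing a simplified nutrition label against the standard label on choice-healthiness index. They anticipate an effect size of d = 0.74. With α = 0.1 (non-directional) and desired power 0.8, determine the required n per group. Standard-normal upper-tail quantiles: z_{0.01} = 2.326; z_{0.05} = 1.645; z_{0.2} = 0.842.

For two independent groups with equal n: n = 2·((z_{α/2} + z_β) / d)².
z_{α/2} + z_β = 1.645 + 0.842 = 2.487.
n = 2 × (2.487 / 0.74)² = 2 × 3.361² = 2 × 11.30 = 22.6.
Round up to the next whole participant.

n = 23 per group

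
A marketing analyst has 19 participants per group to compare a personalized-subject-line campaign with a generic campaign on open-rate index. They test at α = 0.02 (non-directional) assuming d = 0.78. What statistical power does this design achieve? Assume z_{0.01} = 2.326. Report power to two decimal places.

power ≈ 0.53

For two equal groups, power = Φ(d·√(n/2) − z_{α/2}).
d·√(n/2) = 0.78 × √(19/2) = 0.78 × 3.082 = 2.404.
z_β = 2.404 − 2.326 = 0.078.
Power = Φ(0.078) = 0.531.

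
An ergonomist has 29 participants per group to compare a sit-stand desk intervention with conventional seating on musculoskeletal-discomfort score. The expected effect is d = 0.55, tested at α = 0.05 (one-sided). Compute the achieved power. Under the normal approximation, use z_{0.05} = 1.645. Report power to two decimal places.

power ≈ 0.67

For two equal groups, power = Φ(d·√(n/2) − z_{α}).
d·√(n/2) = 0.55 × √(29/2) = 0.55 × 3.808 = 2.094.
z_β = 2.094 − 1.645 = 0.449.
Power = Φ(0.449) = 0.673.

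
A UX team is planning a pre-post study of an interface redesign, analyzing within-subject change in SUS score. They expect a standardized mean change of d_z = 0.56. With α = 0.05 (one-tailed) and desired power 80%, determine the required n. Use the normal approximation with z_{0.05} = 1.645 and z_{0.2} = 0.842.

n = 20 pairs

For a paired (one-sample on differences) test: n = ((z_{α} + z_β) / d)².
z_{α} + z_β = 1.645 + 0.842 = 2.487.
n = (2.487 / 0.56)² = 4.441² = 19.72.
Round up.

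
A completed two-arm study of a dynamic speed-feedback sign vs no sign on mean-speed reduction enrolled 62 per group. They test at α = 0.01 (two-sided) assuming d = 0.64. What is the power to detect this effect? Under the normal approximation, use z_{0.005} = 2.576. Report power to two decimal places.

For two equal groups, power = Φ(d·√(n/2) − z_{α/2}).
d·√(n/2) = 0.64 × √(62/2) = 0.64 × 5.568 = 3.563.
z_β = 3.563 − 2.576 = 0.987.
Power = Φ(0.987) = 0.838.

power ≈ 0.84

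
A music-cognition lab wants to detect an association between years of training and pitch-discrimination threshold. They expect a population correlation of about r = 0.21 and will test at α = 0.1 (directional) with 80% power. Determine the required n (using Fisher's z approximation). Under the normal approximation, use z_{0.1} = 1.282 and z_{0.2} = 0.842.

Fisher's z: C = ½·ln((1+r)/(1−r)) = ½·ln(1.5316) = 0.2132.
n = ((z_{α} + z_β)/C)² + 3.
(1.282 + 0.842) / 0.2132 = 2.124 / 0.2132 = 9.962.
n = 9.962² + 3 = 99.25 + 3 = 102.3.
Round up.

n = 103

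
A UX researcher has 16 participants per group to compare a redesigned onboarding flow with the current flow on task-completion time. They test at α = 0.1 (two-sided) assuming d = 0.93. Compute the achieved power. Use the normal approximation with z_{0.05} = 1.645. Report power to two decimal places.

power ≈ 0.84

For two equal groups, power = Φ(d·√(n/2) − z_{α/2}).
d·√(n/2) = 0.93 × √(16/2) = 0.93 × 2.828 = 2.630.
z_β = 2.630 − 1.645 = 0.985.
Power = Φ(0.985) = 0.838.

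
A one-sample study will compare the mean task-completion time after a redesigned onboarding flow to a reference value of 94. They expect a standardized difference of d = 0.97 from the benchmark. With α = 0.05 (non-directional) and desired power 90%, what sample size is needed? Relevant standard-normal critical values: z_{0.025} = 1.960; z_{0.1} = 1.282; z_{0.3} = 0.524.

For a one-sample test: n = ((z_{α/2} + z_β) / d)².
z_{α/2} + z_β = 1.960 + 1.282 = 3.242.
n = (3.242 / 0.97)² = 3.342² = 11.17.
Round up.

n = 12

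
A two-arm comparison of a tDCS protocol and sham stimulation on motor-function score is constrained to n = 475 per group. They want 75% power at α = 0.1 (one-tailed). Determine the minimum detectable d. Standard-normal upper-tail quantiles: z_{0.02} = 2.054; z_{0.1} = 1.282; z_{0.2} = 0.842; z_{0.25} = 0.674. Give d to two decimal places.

For two independent groups of n = 475 each: d_min = (z_{α} + z_β)·√(2/n).
z-sum = 1.282 + 0.674 = 1.956.
d_min = 1.956 × √(2/475) = 1.956 × 0.0649 = 0.127.

d_min ≈ 0.13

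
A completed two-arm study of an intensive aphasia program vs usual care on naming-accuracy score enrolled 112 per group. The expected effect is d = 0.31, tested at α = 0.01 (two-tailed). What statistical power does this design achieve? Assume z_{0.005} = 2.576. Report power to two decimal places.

For two equal groups, power = Φ(d·√(n/2) − z_{α/2}).
d·√(n/2) = 0.31 × √(112/2) = 0.31 × 7.483 = 2.320.
z_β = 2.320 − 2.576 = -0.256.
Power = Φ(-0.256) = 0.399.

power ≈ 0.40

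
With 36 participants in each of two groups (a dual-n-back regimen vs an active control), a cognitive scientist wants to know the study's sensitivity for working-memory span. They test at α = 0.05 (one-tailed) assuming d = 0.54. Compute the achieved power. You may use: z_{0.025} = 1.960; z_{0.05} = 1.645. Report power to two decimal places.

For two equal groups, power = Φ(d·√(n/2) − z_{α}).
d·√(n/2) = 0.54 × √(36/2) = 0.54 × 4.243 = 2.291.
z_β = 2.291 − 1.645 = 0.646.
Power = Φ(0.646) = 0.741.

power ≈ 0.74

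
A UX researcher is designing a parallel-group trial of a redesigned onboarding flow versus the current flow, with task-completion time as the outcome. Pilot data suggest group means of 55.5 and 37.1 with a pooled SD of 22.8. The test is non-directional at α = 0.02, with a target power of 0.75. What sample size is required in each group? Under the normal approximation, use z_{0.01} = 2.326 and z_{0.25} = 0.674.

Cohen's d = |M₁ − M₂| / SD_pooled = |55.5 − 37.1| / 22.8 = 18.4 / 22.8 = 0.807.
For two independent groups with equal n: n = 2·((z_{α/2} + z_β) / d)².
z_{α/2} + z_β = 2.326 + 0.674 = 3.000.
n = 2 × (3.000 / 0.807)² = 2 × 3.717² = 2 × 13.82 = 27.6.
Round up to the next whole participant.

n = 28 per group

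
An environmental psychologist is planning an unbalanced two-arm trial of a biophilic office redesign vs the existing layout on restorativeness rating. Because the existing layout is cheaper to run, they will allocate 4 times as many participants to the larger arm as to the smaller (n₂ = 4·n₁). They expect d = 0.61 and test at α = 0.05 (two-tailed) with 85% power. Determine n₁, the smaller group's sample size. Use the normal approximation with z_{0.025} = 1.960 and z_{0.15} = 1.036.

With allocation ratio k = n₂/n₁ = 4, Var(x̄₁−x̄₂) = σ²(1/n₁ + 1/(k·n₁)) = σ²·(k+1)/(k·n₁).
So n₁ = (1 + 1/k)·((z_{α/2} + z_β)/d)² = 1.250 × (2.996/0.61)².
n₁ = 1.250 × 24.12 = 30.2.
Round up: n₁ = 31, giving n₂ = 4 × 31 = 124.

n₁ = 31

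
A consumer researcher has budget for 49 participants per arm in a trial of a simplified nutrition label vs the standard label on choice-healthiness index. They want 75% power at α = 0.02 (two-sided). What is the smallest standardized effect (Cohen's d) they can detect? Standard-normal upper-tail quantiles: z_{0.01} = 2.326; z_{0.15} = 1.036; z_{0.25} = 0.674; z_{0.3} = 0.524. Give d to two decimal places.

d_min ≈ 0.61

For two independent groups of n = 49 each: d_min = (z_{α/2} + z_β)·√(2/n).
z-sum = 2.326 + 0.674 = 3.000.
d_min = 3.000 × √(2/49) = 3.000 × 0.2020 = 0.606.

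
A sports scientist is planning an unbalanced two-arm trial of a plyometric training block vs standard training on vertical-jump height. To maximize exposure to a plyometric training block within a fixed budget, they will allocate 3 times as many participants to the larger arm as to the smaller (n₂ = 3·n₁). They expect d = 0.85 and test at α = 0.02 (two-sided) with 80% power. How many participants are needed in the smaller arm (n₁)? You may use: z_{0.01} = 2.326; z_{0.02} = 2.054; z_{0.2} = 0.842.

n₁ = 19

With allocation ratio k = n₂/n₁ = 3, Var(x̄₁−x̄₂) = σ²(1/n₁ + 1/(k·n₁)) = σ²·(k+1)/(k·n₁).
So n₁ = (1 + 1/k)·((z_{α/2} + z_β)/d)² = 1.333 × (3.168/0.85)².
n₁ = 1.333 × 13.89 = 18.5.
Round up: n₁ = 19, giving n₂ = 3 × 19 = 57.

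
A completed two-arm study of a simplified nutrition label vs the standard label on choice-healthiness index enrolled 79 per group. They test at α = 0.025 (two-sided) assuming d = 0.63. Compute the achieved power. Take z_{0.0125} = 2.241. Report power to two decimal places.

power ≈ 0.96

For two equal groups, power = Φ(d·√(n/2) − z_{α/2}).
d·√(n/2) = 0.63 × √(79/2) = 0.63 × 6.285 = 3.959.
z_β = 3.959 − 2.241 = 1.718.
Power = Φ(1.718) = 0.957.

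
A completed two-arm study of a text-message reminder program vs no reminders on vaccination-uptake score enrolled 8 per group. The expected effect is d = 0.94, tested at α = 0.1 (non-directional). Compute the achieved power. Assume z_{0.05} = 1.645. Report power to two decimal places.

For two equal groups, power = Φ(d·√(n/2) − z_{α/2}).
d·√(n/2) = 0.94 × √(8/2) = 0.94 × 2.000 = 1.880.
z_β = 1.880 − 1.645 = 0.235.
Power = Φ(0.235) = 0.593.

power ≈ 0.59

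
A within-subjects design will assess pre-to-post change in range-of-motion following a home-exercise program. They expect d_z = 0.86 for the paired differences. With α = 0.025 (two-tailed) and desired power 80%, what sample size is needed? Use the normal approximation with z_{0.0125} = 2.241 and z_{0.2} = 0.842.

For a paired (one-sample on differences) test: n = ((z_{α/2} + z_β) / d)².
z_{α/2} + z_β = 2.241 + 0.842 = 3.083.
n = (3.083 / 0.86)² = 3.585² = 12.85.
Round up.

n = 13 pairs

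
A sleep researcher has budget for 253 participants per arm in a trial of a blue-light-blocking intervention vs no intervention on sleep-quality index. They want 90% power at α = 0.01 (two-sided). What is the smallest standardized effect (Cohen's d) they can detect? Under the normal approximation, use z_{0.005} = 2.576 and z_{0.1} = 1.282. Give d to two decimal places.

d_min ≈ 0.34

For two independent groups of n = 253 each: d_min = (z_{α/2} + z_β)·√(2/n).
z-sum = 2.576 + 1.282 = 3.858.
d_min = 3.858 × √(2/253) = 3.858 × 0.0889 = 0.343.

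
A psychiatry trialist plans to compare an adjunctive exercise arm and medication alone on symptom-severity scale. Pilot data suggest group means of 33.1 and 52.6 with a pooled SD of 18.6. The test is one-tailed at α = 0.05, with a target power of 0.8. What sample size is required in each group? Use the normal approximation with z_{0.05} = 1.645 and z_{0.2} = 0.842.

n = 12 per group

Cohen's d = |M₁ − M₂| / SD_pooled = |33.1 − 52.6| / 18.6 = 19.5 / 18.6 = 1.048.
For two independent groups with equal n: n = 2·((z_{α} + z_β) / d)².
z_{α} + z_β = 1.645 + 0.842 = 2.487.
n = 2 × (2.487 / 1.048)² = 2 × 2.373² = 2 × 5.63 = 11.3.
Round up to the next whole participant.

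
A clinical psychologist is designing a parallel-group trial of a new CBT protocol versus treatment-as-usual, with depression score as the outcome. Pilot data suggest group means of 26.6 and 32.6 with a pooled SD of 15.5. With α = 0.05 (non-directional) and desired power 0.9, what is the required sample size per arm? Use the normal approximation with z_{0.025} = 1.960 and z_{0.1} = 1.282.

n = 141 per group

Cohen's d = |M₁ − M₂| / SD_pooled = |26.6 − 32.6| / 15.5 = 6.0 / 15.5 = 0.387.
For two independent groups with equal n: n = 2·((z_{α/2} + z_β) / d)².
z_{α/2} + z_β = 1.960 + 1.282 = 3.242.
n = 2 × (3.242 / 0.387)² = 2 × 8.377² = 2 × 70.18 = 140.4.
Round up to the next whole participant.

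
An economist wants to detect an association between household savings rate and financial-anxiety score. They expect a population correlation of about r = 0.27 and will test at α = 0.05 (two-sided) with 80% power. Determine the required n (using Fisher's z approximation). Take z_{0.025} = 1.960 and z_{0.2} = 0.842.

n = 106

Fisher's z: C = ½·ln((1+r)/(1−r)) = ½·ln(1.7397) = 0.2769.
n = ((z_{α/2} + z_β)/C)² + 3.
(1.960 + 0.842) / 0.2769 = 2.802 / 0.2769 = 10.119.
n = 10.119² + 3 = 102.40 + 3 = 105.4.
Round up.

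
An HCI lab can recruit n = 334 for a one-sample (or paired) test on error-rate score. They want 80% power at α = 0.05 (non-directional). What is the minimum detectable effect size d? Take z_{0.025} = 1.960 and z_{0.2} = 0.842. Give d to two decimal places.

For a single sample (or paired design) of n = 334: d_min = (z_{α/2} + z_β)/√n.
z-sum = 1.960 + 0.842 = 2.802.
d_min = 2.802 / √334 = 2.802 / 18.276 = 0.153.

d_min ≈ 0.15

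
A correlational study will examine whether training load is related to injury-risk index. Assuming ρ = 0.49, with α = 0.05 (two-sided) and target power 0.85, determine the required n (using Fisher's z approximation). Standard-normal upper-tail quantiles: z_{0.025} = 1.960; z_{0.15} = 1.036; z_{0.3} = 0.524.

Fisher's z: C = ½·ln((1+r)/(1−r)) = ½·ln(2.9216) = 0.5361.
n = ((z_{α/2} + z_β)/C)² + 3.
(1.960 + 1.036) / 0.5361 = 2.996 / 0.5361 = 5.589.
n = 5.589² + 3 = 31.23 + 3 = 34.2.
Round up.

n = 35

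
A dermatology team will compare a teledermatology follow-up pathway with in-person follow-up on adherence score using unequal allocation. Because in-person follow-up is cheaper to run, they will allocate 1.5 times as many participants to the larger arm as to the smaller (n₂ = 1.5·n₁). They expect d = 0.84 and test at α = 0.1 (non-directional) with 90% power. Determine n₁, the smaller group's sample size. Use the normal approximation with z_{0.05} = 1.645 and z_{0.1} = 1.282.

With allocation ratio k = n₂/n₁ = 1.5, Var(x̄₁−x̄₂) = σ²(1/n₁ + 1/(k·n₁)) = σ²·(k+1)/(k·n₁).
So n₁ = (1 + 1/k)·((z_{α/2} + z_β)/d)² = 1.667 × (2.927/0.84)².
n₁ = 1.667 × 12.14 = 20.2.
Round up: n₁ = 21, giving n₂ = ⌈1.5 × 21⌉ = ⌈31.5⌉ = 32.

n₁ = 21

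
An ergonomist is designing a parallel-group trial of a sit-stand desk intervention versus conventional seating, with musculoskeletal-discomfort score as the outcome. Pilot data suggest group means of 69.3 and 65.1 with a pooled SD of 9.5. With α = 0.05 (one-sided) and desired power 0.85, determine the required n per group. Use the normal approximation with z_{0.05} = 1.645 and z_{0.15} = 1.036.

n = 74 per group

Cohen's d = |M₁ − M₂| / SD_pooled = |69.3 − 65.1| / 9.5 = 4.2 / 9.5 = 0.442.
For two independent groups with equal n: n = 2·((z_{α} + z_β) / d)².
z_{α} + z_β = 1.645 + 1.036 = 2.681.
n = 2 × (2.681 / 0.442)² = 2 × 6.066² = 2 × 36.79 = 73.6.
Round up to the next whole participant.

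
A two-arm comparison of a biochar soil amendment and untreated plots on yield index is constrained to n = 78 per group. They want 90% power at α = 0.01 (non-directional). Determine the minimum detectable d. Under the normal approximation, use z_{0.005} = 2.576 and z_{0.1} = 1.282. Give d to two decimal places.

d_min ≈ 0.62

For two independent groups of n = 78 each: d_min = (z_{α/2} + z_β)·√(2/n).
z-sum = 2.576 + 1.282 = 3.858.
d_min = 3.858 × √(2/78) = 3.858 × 0.1601 = 0.618.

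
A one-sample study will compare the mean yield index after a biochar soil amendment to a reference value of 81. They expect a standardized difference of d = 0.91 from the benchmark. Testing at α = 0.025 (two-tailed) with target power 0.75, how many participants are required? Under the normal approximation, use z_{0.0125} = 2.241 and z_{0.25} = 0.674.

For a one-sample test: n = ((z_{α/2} + z_β) / d)².
z_{α/2} + z_β = 2.241 + 0.674 = 2.915.
n = (2.915 / 0.91)² = 3.203² = 10.26.
Round up.

n = 11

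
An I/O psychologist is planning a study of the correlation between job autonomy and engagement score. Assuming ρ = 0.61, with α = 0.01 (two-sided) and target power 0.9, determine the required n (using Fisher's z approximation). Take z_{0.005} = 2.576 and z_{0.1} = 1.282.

Fisher's z: C = ½·ln((1+r)/(1−r)) = ½·ln(4.1282) = 0.7089.
n = ((z_{α/2} + z_β)/C)² + 3.
(2.576 + 1.282) / 0.7089 = 3.858 / 0.7089 = 5.442.
n = 5.442² + 3 = 29.62 + 3 = 32.6.
Round up.

n = 33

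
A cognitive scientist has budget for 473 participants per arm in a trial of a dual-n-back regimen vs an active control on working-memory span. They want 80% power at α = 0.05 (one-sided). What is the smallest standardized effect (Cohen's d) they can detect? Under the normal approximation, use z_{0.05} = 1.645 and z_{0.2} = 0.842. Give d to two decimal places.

d_min ≈ 0.16

For two independent groups of n = 473 each: d_min = (z_{α} + z_β)·√(2/n).
z-sum = 1.645 + 0.842 = 2.487.
d_min = 2.487 × √(2/473) = 2.487 × 0.0650 = 0.162.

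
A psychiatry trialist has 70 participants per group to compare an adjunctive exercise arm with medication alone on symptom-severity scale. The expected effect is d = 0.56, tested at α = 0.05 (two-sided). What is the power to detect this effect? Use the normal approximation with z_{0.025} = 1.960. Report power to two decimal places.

power ≈ 0.91

For two equal groups, power = Φ(d·√(n/2) − z_{α/2}).
d·√(n/2) = 0.56 × √(70/2) = 0.56 × 5.916 = 3.313.
z_β = 3.313 − 1.960 = 1.353.
Power = Φ(1.353) = 0.912.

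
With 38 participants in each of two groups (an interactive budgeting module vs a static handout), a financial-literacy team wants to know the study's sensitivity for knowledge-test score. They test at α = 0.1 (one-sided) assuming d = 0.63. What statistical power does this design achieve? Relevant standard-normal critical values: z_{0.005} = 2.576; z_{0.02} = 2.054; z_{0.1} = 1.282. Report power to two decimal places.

power ≈ 0.93

For two equal groups, power = Φ(d·√(n/2) − z_{α}).
d·√(n/2) = 0.63 × √(38/2) = 0.63 × 4.359 = 2.746.
z_β = 2.746 − 1.282 = 1.464.
Power = Φ(1.464) = 0.928.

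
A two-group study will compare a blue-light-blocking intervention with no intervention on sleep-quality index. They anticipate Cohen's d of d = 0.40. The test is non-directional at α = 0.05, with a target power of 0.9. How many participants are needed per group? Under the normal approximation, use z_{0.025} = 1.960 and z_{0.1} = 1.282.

n = 132 per group

For two independent groups with equal n: n = 2·((z_{α/2} + z_β) / d)².
z_{α/2} + z_β = 1.960 + 1.282 = 3.242.
n = 2 × (3.242 / 0.40)² = 2 × 8.105² = 2 × 65.69 = 131.4.
Round up to the next whole participant.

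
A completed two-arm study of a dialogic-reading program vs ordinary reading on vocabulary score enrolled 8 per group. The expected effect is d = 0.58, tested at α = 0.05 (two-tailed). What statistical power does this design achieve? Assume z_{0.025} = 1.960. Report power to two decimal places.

power ≈ 0.21

For two equal groups, power = Φ(d·√(n/2) − z_{α/2}).
d·√(n/2) = 0.58 × √(8/2) = 0.58 × 2.000 = 1.160.
z_β = 1.160 − 1.960 = -0.800.
Power = Φ(-0.800) = 0.212.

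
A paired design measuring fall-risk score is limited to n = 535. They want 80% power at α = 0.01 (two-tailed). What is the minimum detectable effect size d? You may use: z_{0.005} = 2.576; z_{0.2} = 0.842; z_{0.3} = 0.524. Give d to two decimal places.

d_min ≈ 0.15

For a single sample (or paired design) of n = 535: d_min = (z_{α/2} + z_β)/√n.
z-sum = 2.576 + 0.842 = 3.418.
d_min = 3.418 / √535 = 3.418 / 23.130 = 0.148.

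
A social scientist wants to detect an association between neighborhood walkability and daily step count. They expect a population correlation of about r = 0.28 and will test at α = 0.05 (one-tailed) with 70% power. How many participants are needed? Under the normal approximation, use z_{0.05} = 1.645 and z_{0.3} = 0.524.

n = 60

Fisher's z: C = ½·ln((1+r)/(1−r)) = ½·ln(1.7778) = 0.2877.
n = ((z_{α} + z_β)/C)² + 3.
(1.645 + 0.524) / 0.2877 = 2.169 / 0.2877 = 7.539.
n = 7.539² + 3 = 56.84 + 3 = 59.8.
Round up.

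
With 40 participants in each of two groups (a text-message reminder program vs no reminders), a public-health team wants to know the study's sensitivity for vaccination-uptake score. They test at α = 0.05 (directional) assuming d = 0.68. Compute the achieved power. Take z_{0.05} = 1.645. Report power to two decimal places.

power ≈ 0.92

For two equal groups, power = Φ(d·√(n/2) − z_{α}).
d·√(n/2) = 0.68 × √(40/2) = 0.68 × 4.472 = 3.041.
z_β = 3.041 − 1.645 = 1.396.
Power = Φ(1.396) = 0.919.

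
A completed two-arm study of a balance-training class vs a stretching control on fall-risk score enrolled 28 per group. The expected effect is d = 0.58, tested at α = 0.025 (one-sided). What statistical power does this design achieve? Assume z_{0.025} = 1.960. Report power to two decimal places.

power ≈ 0.58

For two equal groups, power = Φ(d·√(n/2) − z_{α}).
d·√(n/2) = 0.58 × √(28/2) = 0.58 × 3.742 = 2.170.
z_β = 2.170 − 1.960 = 0.210.
Power = Φ(0.210) = 0.583.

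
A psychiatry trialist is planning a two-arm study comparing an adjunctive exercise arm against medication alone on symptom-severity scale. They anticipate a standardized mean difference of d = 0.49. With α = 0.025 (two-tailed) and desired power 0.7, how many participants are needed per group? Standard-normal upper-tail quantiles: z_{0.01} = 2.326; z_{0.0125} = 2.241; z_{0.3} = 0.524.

For two independent groups with equal n: n = 2·((z_{α/2} + z_β) / d)².
z_{α/2} + z_β = 2.241 + 0.524 = 2.765.
n = 2 × (2.765 / 0.49)² = 2 × 5.643² = 2 × 31.84 = 63.7.
Round up to the next whole participant.

n = 64 per group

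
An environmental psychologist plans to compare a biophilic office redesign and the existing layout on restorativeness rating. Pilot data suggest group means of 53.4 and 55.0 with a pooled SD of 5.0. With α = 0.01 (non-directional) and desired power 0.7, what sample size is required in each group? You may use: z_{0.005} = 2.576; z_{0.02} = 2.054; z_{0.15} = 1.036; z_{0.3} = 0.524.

Cohen's d = |M₁ − M₂| / SD_pooled = |53.4 − 55.0| / 5.0 = 1.6 / 5.0 = 0.320.
For two independent groups with equal n: n = 2·((z_{α/2} + z_β) / d)².
z_{α/2} + z_β = 2.576 + 0.524 = 3.100.
n = 2 × (3.100 / 0.320)² = 2 × 9.688² = 2 × 93.85 = 187.7.
Round up to the next whole participant.

n = 188 per group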